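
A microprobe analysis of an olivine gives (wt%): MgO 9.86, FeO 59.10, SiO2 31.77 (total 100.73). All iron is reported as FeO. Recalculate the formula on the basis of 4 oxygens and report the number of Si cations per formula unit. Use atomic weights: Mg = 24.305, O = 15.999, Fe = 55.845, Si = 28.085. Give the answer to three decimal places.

9.86 wt% MgO ÷ 40.304 g/mol = 0.24464 mol, giving 0.24464 Mg and 0.24464 O.
59.10 wt% FeO ÷ 71.844 g/mol = 0.82262 mol, giving 0.82262 Fe and 0.82262 O.
31.77 wt% SiO2 ÷ 60.083 g/mol = 0.52877 mol, giving 0.52877 Si and 1.05754 O.
Oxygen sums to 2.12480; scaling by 4/2.12480 = 1.88253 puts the formula on 4 O.
Si: 0.52877 × 1.88253 = 0.995 atoms per formula unit.

0.995 Si apfu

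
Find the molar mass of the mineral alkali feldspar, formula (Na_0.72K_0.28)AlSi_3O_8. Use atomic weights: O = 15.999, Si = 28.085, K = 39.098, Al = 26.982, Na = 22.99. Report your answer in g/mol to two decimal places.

Na: 0.72 × 22.99 = 16.5528
K: 0.28 × 39.098 = 10.9474
Al: 1 × 26.982 = 26.9820
Si: 3 × 28.085 = 84.2550
O: 8 × 15.999 = 127.9920
Summing the contributions gives the formula mass.

266.73 g/mol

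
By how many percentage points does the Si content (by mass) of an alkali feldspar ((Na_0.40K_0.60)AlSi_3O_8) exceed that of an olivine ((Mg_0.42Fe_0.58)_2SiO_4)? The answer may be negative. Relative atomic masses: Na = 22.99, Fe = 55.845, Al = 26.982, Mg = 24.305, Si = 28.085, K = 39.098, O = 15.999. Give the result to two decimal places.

15.15 percentage points

First mineral: 84.255 g Si in 271.884 g formula = 30.99 wt% Si.
Second mineral: 28.085 g Si in 177.277 g formula = 15.84 wt% Si.
30.99% − 15.84% gives a difference of 15.15 percentage points.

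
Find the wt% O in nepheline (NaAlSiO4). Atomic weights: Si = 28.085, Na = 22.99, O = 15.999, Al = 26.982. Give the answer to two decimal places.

Formula mass = 1×22.99 + 1×26.982 + 1×28.085 + 4×15.999 = 142.053 g/mol, of which 63.996 g is O.
So O makes up 63.996/142.053 = 0.4505 of the mass, i.e. 45.05%.

45.05 mass %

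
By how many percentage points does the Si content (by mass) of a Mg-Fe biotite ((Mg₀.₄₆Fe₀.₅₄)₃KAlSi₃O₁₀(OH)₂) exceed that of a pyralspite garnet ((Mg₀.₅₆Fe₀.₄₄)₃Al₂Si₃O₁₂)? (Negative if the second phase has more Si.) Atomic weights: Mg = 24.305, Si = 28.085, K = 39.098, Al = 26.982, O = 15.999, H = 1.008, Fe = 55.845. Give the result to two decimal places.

Si in (Mg₀.₄₆Fe₀.₅₄)₃KAlSi₃O₁₀(OH)₂: molar mass 468.349 g/mol; 3×28.085 = 84.255 g → 17.99 wt%.
Si in (Mg₀.₅₆Fe₀.₄₄)₃Al₂Si₃O₁₂: molar mass 444.755 g/mol; 3×28.085 = 84.255 g → 18.94 wt%.
Difference = 17.99 − 18.94 = -0.95 percentage points.

-0.95 percentage points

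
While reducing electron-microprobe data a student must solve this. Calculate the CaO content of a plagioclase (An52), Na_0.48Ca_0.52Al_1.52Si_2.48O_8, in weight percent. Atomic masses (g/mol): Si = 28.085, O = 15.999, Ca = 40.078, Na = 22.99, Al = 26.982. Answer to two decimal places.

10.78 wt%

Formula mass = 270.531 g/mol.
0.52 Ca → 0.5200 mol CaO per formula unit; M(CaO) = 56.077, so CaO mass = 29.160 g.
29.160/270.531 × 100 = 10.78 wt%.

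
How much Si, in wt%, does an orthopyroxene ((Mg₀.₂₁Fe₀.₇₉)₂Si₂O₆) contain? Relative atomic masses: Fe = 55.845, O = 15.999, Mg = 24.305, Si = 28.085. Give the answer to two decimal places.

22.41 wt%

M((Mg₀.₂₁Fe₀.₇₉)₂Si₂O₆) = 250.607 g/mol.
Si contributes 2 × 28.085 = 56.170 g per mole.
56.170/250.607 = 0.2241 → 22.41%.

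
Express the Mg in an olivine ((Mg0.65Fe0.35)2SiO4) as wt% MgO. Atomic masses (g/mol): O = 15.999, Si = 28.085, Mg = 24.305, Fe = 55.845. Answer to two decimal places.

Molar mass of (Mg0.65Fe0.35)2SiO4 = 1.30·24.305 + 0.70·55.845 + 1·28.085 + 4·15.999 = 162.769 g/mol.
Each formula unit contains 1.30 Mg, equivalent to 1.30/1 = 1.3000 mol MgO.
M(MgO) = 1×24.305 + 1×15.999 = 40.304 g/mol.
Mass of MgO per formula unit = 1.3000 × 40.304 = 52.395 g.
MgO wt% = 52.395 / 162.769 × 100 = 32.19%.

32.19 wt%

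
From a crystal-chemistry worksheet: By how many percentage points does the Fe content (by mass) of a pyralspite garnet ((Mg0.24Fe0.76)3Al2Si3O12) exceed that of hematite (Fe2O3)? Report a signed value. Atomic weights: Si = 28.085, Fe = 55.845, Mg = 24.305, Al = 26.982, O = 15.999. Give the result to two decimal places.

Fe in (Mg0.24Fe0.76)3Al2Si3O12: molar mass 475.033 g/mol; 2.28×55.845 = 127.327 g → 26.80 wt%.
Fe in Fe2O3: molar mass 159.687 g/mol; 2×55.845 = 111.690 g → 69.94 wt%.
Difference = 26.80 − 69.94 = -43.14 percentage points.

-43.14 percentage points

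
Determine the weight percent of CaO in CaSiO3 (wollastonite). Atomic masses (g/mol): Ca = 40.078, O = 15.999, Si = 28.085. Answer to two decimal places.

48.28 wt%

Formula mass = 116.160 g/mol.
1 Ca → 1.0000 mol CaO per formula unit; M(CaO) = 56.077, so CaO mass = 56.077 g.
56.077/116.160 × 100 = 48.28 wt%.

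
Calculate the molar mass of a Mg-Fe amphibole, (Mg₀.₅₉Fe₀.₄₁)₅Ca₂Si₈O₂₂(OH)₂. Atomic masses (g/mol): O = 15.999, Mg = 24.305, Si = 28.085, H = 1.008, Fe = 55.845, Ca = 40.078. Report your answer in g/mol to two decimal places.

877.01 g/mol

M = 2.95(24.305) + 2.05(55.845) + 2(40.078) + 8(28.085) + 24(15.999) + 2(1.008)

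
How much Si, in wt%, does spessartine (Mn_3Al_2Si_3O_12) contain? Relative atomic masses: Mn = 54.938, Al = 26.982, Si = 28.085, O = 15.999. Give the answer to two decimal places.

Formula mass = 3×54.938 + 2×26.982 + 3×28.085 + 12×15.999 = 495.021 g/mol, of which 84.255 g is Si.
So Si makes up 84.255/495.021 = 0.1702 of the mass, i.e. 17.02%.

17.02 wt%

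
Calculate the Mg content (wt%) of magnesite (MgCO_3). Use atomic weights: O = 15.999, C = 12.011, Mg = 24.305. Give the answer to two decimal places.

Molar mass of MgCO_3: 1·24.305 + 1·12.011 + 3·15.999 = 84.313 g/mol.
Mass of Mg per formula unit: 1 × 24.305 = 24.305 g.
Weight fraction Mg = 24.305 / 84.313 = 0.2883.

28.83 wt%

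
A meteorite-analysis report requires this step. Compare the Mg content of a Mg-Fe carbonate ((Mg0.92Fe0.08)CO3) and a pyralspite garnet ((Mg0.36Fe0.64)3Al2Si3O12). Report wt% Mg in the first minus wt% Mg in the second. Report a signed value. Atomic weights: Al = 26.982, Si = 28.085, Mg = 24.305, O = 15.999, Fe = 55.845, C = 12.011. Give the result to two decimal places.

20.09 percentage points

Mg in (Mg0.92Fe0.08)CO3: molar mass 86.836 g/mol; 0.92×24.305 = 22.361 g → 25.75 wt%.
Mg in (Mg0.36Fe0.64)3Al2Si3O12: molar mass 463.679 g/mol; 1.08×24.305 = 26.249 g → 5.66 wt%.
Difference = 25.75 − 5.66 = 20.09 percentage points.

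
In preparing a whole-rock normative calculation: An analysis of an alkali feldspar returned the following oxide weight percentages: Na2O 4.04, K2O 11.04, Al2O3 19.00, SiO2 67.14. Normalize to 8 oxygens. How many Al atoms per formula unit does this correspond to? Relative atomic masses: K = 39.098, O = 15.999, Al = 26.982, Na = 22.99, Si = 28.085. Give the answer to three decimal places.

1.002 Al apfu

4.04 wt% Na2O ÷ 61.979 g/mol = 0.06518 mol, giving 0.13036 Na and 0.06518 O.
11.04 wt% K2O ÷ 94.195 g/mol = 0.11720 mol, giving 0.23440 K and 0.11720 O.
19.00 wt% Al2O3 ÷ 101.961 g/mol = 0.18635 mol, giving 0.37270 Al and 0.55905 O.
67.14 wt% SiO2 ÷ 60.083 g/mol = 1.11745 mol, giving 1.11745 Si and 2.23490 O.
Oxygen sums to 2.97633; scaling by 8/2.97633 = 2.68787 puts the formula on 8 O.
Al: 0.37270 × 2.68787 = 1.002 atoms per formula unit.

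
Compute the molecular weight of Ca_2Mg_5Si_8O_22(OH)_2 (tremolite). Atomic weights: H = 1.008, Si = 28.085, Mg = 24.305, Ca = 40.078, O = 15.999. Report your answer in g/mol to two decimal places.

M = 2(40.078) + 5(24.305) + 8(28.085) + 24(15.999) + 2(1.008)

812.35 g/mol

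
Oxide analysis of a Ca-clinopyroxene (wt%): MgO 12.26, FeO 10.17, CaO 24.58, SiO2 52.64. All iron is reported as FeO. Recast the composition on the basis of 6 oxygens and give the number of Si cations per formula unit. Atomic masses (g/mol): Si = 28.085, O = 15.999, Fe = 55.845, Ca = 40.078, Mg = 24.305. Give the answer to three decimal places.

12.26 wt% MgO ÷ 40.304 g/mol = 0.30419 mol, giving 0.30419 Mg and 0.30419 O.
10.17 wt% FeO ÷ 71.844 g/mol = 0.14156 mol, giving 0.14156 Fe and 0.14156 O.
24.58 wt% CaO ÷ 56.077 g/mol = 0.43833 mol, giving 0.43833 Ca and 0.43833 O.
52.64 wt% SiO2 ÷ 60.083 g/mol = 0.87612 mol, giving 0.87612 Si and 1.75224 O.
Oxygen sums to 2.63632; scaling by 6/2.63632 = 2.27590 puts the formula on 6 O.
Si: 0.87612 × 2.27590 = 1.994 atoms per formula unit.

1.994 Si apfu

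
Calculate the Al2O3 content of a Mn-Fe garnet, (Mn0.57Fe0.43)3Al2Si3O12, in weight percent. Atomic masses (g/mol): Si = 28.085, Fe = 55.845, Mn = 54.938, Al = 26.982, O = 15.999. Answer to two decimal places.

M((Mn0.57Fe0.43)3Al2Si3O12) = 496.191 g/mol; M(Al2O3) = 101.961 g/mol.
Moles Al2O3 per formula unit = 2 Al ÷ 2 = 1.0000.
Al2O3 fraction = (1.0000 × 101.961) / 496.191 = 101.961/496.191 = 0.2055.

20.55 wt%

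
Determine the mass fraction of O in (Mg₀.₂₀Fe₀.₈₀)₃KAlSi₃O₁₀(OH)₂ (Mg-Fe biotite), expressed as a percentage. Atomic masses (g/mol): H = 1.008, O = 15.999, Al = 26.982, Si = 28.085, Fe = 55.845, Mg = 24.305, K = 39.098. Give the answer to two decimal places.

38.95 weight percent

Molar mass of (Mg₀.₂₀Fe₀.₈₀)₃KAlSi₃O₁₀(OH)₂: 0.60*24.305 + 2.40*55.845 + 1*39.098 + 1*26.982 + 3*28.085 + 12*15.999 + 2*1.008 = 492.950 g/mol.
Mass of O per formula unit: 12 × 15.999 = 191.988 g.
Weight fraction O = 191.988 / 492.950 = 0.3895.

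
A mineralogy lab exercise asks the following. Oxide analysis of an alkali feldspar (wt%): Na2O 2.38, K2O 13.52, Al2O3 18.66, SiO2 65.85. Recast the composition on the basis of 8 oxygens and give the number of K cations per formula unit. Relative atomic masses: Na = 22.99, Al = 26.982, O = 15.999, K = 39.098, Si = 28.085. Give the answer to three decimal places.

0.786 K apfu

Na2O: 2.38/61.979 = 0.03840 mol → 0.07680 mol Na, 0.03840 mol O.
K2O: 13.52/94.195 = 0.14353 mol → 0.28706 mol K, 0.14353 mol O.
Al2O3: 18.66/101.961 = 0.18301 mol → 0.36602 mol Al, 0.54903 mol O.
SiO2: 65.85/60.083 = 1.09598 mol → 1.09598 mol Si, 2.19196 mol O.
Total oxygen = 2.92292 mol. Normalization factor = 8/2.92292 = 2.73699.
K per 8 O = 0.28706 × 2.73699 = 0.786.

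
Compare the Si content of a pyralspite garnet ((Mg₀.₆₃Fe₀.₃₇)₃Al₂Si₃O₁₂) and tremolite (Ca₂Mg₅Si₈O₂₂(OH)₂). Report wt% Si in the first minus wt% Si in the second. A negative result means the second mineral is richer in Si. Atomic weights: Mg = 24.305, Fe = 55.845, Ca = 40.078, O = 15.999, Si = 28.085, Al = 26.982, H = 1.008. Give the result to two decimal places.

-8.43 percentage points

M((Mg₀.₆₃Fe₀.₃₇)₃Al₂Si₃O₁₂) = 438.131 g/mol, so wt% Si = 84.255/438.131 × 100 = 19.23%.
M(Ca₂Mg₅Si₈O₂₂(OH)₂) = 812.353 g/mol, so wt% Si = 224.680/812.353 × 100 = 27.66%.
19.23 − 27.66 = -8.43 pp.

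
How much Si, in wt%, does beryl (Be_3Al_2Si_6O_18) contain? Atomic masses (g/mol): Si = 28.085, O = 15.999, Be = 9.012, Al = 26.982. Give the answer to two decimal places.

Formula mass = 3·9.012 + 2·26.982 + 6·28.085 + 18·15.999 = 537.492 g/mol, of which 168.510 g is Si.
So Si makes up 168.510/537.492 = 0.3135 of the mass, i.e. 31.35%.

31.35 wt%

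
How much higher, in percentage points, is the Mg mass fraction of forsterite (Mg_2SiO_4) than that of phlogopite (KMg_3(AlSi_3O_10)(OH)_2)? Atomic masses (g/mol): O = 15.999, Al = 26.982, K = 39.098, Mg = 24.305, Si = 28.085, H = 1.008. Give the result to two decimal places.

17.08 percentage points

M(Mg_2SiO_4) = 140.691 g/mol, so wt% Mg = 48.610/140.691 × 100 = 34.55%.
M(KMg_3(AlSi_3O_10)(OH)_2) = 417.254 g/mol, so wt% Mg = 72.915/417.254 × 100 = 17.47%.
34.55 − 17.47 = 17.08 pp.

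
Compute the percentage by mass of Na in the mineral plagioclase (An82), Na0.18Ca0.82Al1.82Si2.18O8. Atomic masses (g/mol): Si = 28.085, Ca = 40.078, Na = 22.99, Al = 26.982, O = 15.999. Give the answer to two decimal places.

M(Na0.18Ca0.82Al1.82Si2.18O8) = 275.327 g/mol.
Na contributes 0.18 × 22.99 = 4.138 g per mole.
4.138/275.327 = 0.0150 → 1.50%.

1.50 wt%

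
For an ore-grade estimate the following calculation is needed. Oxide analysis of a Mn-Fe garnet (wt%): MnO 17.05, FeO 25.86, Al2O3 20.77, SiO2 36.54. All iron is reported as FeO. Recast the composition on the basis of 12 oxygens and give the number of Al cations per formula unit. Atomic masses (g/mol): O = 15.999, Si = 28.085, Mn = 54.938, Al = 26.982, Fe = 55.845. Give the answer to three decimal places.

2.014 Al apfu

MnO: 17.05/70.937 = 0.24035 mol → 0.24035 mol Mn, 0.24035 mol O.
FeO: 25.86/71.844 = 0.35995 mol → 0.35995 mol Fe, 0.35995 mol O.
Al2O3: 20.77/101.961 = 0.20371 mol → 0.40742 mol Al, 0.61113 mol O.
SiO2: 36.54/60.083 = 0.60816 mol → 0.60816 mol Si, 1.21632 mol O.
Total oxygen = 2.42775 mol. Normalization factor = 12/2.42775 = 4.94285.
Al per 12 O = 0.40742 × 4.94285 = 2.014.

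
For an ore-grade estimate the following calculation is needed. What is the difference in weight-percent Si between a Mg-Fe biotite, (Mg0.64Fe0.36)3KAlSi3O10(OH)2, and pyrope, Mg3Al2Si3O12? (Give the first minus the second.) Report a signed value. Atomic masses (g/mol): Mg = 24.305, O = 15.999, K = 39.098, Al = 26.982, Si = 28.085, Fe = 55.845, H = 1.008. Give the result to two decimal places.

-2.23 percentage points

Si in (Mg0.64Fe0.36)3KAlSi3O10(OH)2: molar mass 451.317 g/mol; 3×28.085 = 84.255 g → 18.67 wt%.
Si in Mg3Al2Si3O12: molar mass 403.122 g/mol; 3×28.085 = 84.255 g → 20.90 wt%.
Difference = 18.67 − 20.90 = -2.23 percentage points.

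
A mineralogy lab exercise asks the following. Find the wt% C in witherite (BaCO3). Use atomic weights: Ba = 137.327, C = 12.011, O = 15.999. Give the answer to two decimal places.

Formula mass = 1×137.327 + 1×12.011 + 3×15.999 = 197.335 g/mol, of which 12.011 g is C.
So C makes up 12.011/197.335 = 0.0609 of the mass, i.e. 6.09%.

6.09 wt%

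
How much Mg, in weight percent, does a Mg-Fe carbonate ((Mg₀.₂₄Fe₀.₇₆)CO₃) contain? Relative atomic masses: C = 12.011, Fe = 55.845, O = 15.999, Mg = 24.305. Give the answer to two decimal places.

5.39 weight percent

Molar mass of (Mg₀.₂₄Fe₀.₇₆)CO₃: 0.24*24.305 + 0.76*55.845 + 1*12.011 + 3*15.999 = 108.283 g/mol.
Mass of Mg per formula unit: 0.24 × 24.305 = 5.833 g.
Weight fraction Mg = 5.833 / 108.283 = 0.0539.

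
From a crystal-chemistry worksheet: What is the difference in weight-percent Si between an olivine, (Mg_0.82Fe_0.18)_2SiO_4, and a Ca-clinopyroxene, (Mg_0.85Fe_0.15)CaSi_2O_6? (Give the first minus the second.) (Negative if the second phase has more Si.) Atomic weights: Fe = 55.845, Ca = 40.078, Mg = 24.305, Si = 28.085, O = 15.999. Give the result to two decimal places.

-6.91 percentage points

Si in (Mg_0.82Fe_0.18)_2SiO_4: molar mass 152.045 g/mol; 1×28.085 = 28.085 g → 18.47 wt%.
Si in (Mg_0.85Fe_0.15)CaSi_2O_6: molar mass 221.278 g/mol; 2×28.085 = 56.170 g → 25.38 wt%.
Difference = 18.47 − 25.38 = -6.91 percentage points.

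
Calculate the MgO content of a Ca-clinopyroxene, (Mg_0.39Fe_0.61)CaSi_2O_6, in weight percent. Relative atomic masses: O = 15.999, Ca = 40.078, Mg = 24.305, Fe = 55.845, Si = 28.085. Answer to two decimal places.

6.67 wt%

Formula mass = 235.786 g/mol.
0.39 Mg → 0.3900 mol MgO per formula unit; M(MgO) = 40.304, so MgO mass = 15.719 g.
15.719/235.786 × 100 = 6.67 wt%.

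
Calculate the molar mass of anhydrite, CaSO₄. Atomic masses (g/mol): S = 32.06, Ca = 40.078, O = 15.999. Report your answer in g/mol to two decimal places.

M = 1×40.078 + 1×32.06 + 4×15.999

136.13 g/mol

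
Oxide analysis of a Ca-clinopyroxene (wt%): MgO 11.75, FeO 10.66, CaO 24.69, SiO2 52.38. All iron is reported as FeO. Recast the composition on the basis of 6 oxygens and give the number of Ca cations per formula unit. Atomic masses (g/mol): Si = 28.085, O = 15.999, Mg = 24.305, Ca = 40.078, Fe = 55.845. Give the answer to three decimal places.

11.75 wt% MgO ÷ 40.304 g/mol = 0.29153 mol, giving 0.29153 Mg and 0.29153 O.
10.66 wt% FeO ÷ 71.844 g/mol = 0.14838 mol, giving 0.14838 Fe and 0.14838 O.
24.69 wt% CaO ÷ 56.077 g/mol = 0.44029 mol, giving 0.44029 Ca and 0.44029 O.
52.38 wt% SiO2 ÷ 60.083 g/mol = 0.87179 mol, giving 0.87179 Si and 1.74358 O.
Oxygen sums to 2.62378; scaling by 6/2.62378 = 2.28678 puts the formula on 6 O.
Ca: 0.44029 × 2.28678 = 1.007 atoms per formula unit.

1.007 Ca apfu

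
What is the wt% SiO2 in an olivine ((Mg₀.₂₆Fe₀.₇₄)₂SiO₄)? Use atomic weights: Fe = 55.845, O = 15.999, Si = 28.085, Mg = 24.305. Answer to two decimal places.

32.07 wt%

M((Mg₀.₂₆Fe₀.₇₄)₂SiO₄) = 187.370 g/mol; M(SiO2) = 60.083 g/mol.
Moles SiO2 per formula unit = 1 Si ÷ 1 = 1.0000.
SiO2 fraction = (1.0000 × 60.083) / 187.370 = 60.083/187.370 = 0.3207.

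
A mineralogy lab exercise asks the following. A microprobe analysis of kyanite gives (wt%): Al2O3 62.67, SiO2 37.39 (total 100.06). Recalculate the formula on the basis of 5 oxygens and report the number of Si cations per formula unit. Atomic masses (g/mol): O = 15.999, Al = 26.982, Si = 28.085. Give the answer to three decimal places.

62.67 wt% Al2O3 ÷ 101.961 g/mol = 0.61465 mol, giving 1.22930 Al and 1.84395 O.
37.39 wt% SiO2 ÷ 60.083 g/mol = 0.62231 mol, giving 0.62231 Si and 1.24462 O.
Oxygen sums to 3.08857; scaling by 5/3.08857 = 1.61887 puts the formula on 5 O.
Si: 0.62231 × 1.61887 = 1.007 atoms per formula unit.

1.007 Si apfu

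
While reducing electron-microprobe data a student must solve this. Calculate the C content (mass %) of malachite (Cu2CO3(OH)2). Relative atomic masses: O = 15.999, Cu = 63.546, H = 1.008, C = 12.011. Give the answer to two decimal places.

5.43 mass %

Formula mass = 2*63.546 + 1*12.011 + 5*15.999 + 2*1.008 = 221.114 g/mol, of which 12.011 g is C.
So C makes up 12.011/221.114 = 0.0543 of the mass, i.e. 5.43%.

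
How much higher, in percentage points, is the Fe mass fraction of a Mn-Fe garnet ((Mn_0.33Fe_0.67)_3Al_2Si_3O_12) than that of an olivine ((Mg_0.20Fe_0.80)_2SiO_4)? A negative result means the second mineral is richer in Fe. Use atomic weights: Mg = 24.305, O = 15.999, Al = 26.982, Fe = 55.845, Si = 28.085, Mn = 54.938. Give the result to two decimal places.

-24.15 percentage points

M((Mn_0.33Fe_0.67)_3Al_2Si_3O_12) = 496.844 g/mol, so wt% Fe = 112.248/496.844 × 100 = 22.59%.
M((Mg_0.20Fe_0.80)_2SiO_4) = 191.155 g/mol, so wt% Fe = 89.352/191.155 × 100 = 46.74%.
22.59 − 46.74 = -24.15 pp.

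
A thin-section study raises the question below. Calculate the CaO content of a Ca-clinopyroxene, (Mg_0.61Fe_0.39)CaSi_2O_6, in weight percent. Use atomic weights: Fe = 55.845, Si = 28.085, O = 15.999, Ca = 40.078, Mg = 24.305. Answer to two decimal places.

24.50 wt%

Molar mass of (Mg_0.61Fe_0.39)CaSi_2O_6 = 0.61·24.305 + 0.39·55.845 + 1·40.078 + 2·28.085 + 6·15.999 = 228.848 g/mol.
Each formula unit contains 1 Ca, equivalent to 1/1 = 1.0000 mol CaO.
M(CaO) = 1×40.078 + 1×15.999 = 56.077 g/mol.
Mass of CaO per formula unit = 1.0000 × 56.077 = 56.077 g.
CaO wt% = 56.077 / 228.848 × 100 = 24.50%.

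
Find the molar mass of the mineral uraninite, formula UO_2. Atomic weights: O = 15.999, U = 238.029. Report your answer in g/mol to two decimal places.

270.03 g/mol

U: 1 × 238.029 = 238.0290
O: 2 × 15.999 = 31.9980
Summing the contributions gives the formula mass.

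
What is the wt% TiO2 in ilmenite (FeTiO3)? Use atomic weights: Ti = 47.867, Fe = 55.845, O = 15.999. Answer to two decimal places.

52.64 wt%

Molar mass of FeTiO3 = 1*55.845 + 1*47.867 + 3*15.999 = 151.709 g/mol.
Each formula unit contains 1 Ti, equivalent to 1/1 = 1.0000 mol TiO2.
M(TiO2) = 1×47.867 + 2×15.999 = 79.865 g/mol.
Mass of TiO2 per formula unit = 1.0000 × 79.865 = 79.865 g.
TiO2 wt% = 79.865 / 151.709 × 100 = 52.64%.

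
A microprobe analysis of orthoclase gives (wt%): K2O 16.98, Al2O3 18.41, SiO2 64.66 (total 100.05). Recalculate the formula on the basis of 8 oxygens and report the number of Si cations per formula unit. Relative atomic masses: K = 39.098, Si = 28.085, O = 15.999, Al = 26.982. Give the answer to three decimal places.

16.98 wt% K2O ÷ 94.195 g/mol = 0.18026 mol, giving 0.36052 K and 0.18026 O.
18.41 wt% Al2O3 ÷ 101.961 g/mol = 0.18056 mol, giving 0.36112 Al and 0.54168 O.
64.66 wt% SiO2 ÷ 60.083 g/mol = 1.07618 mol, giving 1.07618 Si and 2.15236 O.
Oxygen sums to 2.87430; scaling by 8/2.87430 = 2.78329 puts the formula on 8 O.
Si: 1.07618 × 2.78329 = 2.995 atoms per formula unit.

2.995 Si apfu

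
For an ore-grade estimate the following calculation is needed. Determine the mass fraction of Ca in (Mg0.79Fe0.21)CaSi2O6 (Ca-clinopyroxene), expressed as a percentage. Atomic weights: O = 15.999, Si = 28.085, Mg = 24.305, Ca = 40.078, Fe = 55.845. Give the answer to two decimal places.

Formula mass = 0.79×24.305 + 0.21×55.845 + 1×40.078 + 2×28.085 + 6×15.999 = 223.170 g/mol, of which 40.078 g is Ca.
So Ca makes up 40.078/223.170 = 0.1796 of the mass, i.e. 17.96%.

17.96 mass %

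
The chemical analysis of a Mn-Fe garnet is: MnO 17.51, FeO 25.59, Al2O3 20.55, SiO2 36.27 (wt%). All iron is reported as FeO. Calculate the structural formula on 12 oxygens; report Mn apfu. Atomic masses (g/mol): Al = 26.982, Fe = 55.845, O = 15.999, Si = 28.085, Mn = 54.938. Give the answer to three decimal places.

17.51 wt% MnO ÷ 70.937 g/mol = 0.24684 mol, giving 0.24684 Mn and 0.24684 O.
25.59 wt% FeO ÷ 71.844 g/mol = 0.35619 mol, giving 0.35619 Fe and 0.35619 O.
20.55 wt% Al2O3 ÷ 101.961 g/mol = 0.20155 mol, giving 0.40310 Al and 0.60465 O.
36.27 wt% SiO2 ÷ 60.083 g/mol = 0.60366 mol, giving 0.60366 Si and 1.20732 O.
Oxygen sums to 2.41500; scaling by 12/2.41500 = 4.96894 puts the formula on 12 O.
Mn: 0.24684 × 4.96894 = 1.227 atoms per formula unit.

1.227 Mn apfu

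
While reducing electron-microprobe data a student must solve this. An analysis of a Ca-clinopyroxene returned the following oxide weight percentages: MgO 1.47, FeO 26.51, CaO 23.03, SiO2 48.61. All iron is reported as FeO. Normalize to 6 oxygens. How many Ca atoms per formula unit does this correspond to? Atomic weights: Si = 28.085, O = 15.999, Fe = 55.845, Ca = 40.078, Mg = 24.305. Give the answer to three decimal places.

MgO (M=40.304): mol = 0.03647; Mg = 0.03647, O = 0.03647.
FeO (M=71.844): mol = 0.36899; Fe = 0.36899, O = 0.36899.
CaO (M=56.077): mol = 0.41069; Ca = 0.41069, O = 0.41069.
SiO2 (M=60.083): mol = 0.80905; Si = 0.80905, O = 1.61810.
ΣO = 2.43425; factor = 6/ΣO = 2.46482.
Ca apfu = 0.41069 × 2.46482 = 1.012.

1.012 Ca apfu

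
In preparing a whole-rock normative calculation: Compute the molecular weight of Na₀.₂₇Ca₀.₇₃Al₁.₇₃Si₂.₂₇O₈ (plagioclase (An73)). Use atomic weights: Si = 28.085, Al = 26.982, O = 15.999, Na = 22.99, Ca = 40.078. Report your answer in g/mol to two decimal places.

M = 0.27·22.99 + 0.73·40.078 + 1.73·26.982 + 2.27·28.085 + 8·15.999

273.89 g/mol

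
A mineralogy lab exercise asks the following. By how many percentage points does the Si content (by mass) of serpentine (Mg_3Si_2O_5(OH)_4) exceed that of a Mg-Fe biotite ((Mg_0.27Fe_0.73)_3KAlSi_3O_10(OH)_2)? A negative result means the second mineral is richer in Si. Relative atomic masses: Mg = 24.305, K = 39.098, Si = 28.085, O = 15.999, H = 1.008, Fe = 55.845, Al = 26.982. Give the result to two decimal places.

2.95 percentage points

M(Mg_3Si_2O_5(OH)_4) = 277.108 g/mol, so wt% Si = 56.170/277.108 × 100 = 20.27%.
M((Mg_0.27Fe_0.73)_3KAlSi_3O_10(OH)_2) = 486.327 g/mol, so wt% Si = 84.255/486.327 × 100 = 17.32%.
20.27 − 17.32 = 2.95 pp.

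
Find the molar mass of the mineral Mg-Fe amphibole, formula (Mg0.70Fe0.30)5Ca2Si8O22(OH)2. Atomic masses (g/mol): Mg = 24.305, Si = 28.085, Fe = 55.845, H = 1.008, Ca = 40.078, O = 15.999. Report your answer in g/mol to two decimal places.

Mg: 3.50 × 24.305 = 85.0675
Fe: 1.50 × 55.845 = 83.7675
Ca: 2 × 40.078 = 80.1560
Si: 8 × 28.085 = 224.6800
O: 24 × 15.999 = 383.9760
H: 2 × 1.008 = 2.0160
Summing the contributions gives the formula mass.

859.66 g/mol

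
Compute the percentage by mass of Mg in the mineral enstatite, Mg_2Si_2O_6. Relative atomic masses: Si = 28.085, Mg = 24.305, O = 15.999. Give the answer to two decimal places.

24.21 mass %

Formula mass = 2*24.305 + 2*28.085 + 6*15.999 = 200.774 g/mol, of which 48.610 g is Mg.
So Mg makes up 48.610/200.774 = 0.2421 of the mass, i.e. 24.21%.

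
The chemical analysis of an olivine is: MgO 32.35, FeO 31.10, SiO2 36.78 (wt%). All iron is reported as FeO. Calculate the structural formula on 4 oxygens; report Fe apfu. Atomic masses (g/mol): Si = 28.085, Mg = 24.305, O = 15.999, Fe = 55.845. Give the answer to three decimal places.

32.35 wt% MgO ÷ 40.304 g/mol = 0.80265 mol, giving 0.80265 Mg and 0.80265 O.
31.10 wt% FeO ÷ 71.844 g/mol = 0.43288 mol, giving 0.43288 Fe and 0.43288 O.
36.78 wt% SiO2 ÷ 60.083 g/mol = 0.61215 mol, giving 0.61215 Si and 1.22430 O.
Oxygen sums to 2.45983; scaling by 4/2.45983 = 1.62613 puts the formula on 4 O.
Fe: 0.43288 × 1.62613 = 0.704 atoms per formula unit.

0.704 Fe apfu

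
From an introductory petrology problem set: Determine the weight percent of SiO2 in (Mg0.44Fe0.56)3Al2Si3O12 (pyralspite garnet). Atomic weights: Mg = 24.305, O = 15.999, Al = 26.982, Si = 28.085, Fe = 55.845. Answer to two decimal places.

39.52 wt%

M((Mg0.44Fe0.56)3Al2Si3O12) = 456.109 g/mol; M(SiO2) = 60.083 g/mol.
Moles SiO2 per formula unit = 3 Si ÷ 1 = 3.0000.
SiO2 fraction = (3.0000 × 60.083) / 456.109 = 180.249/456.109 = 0.3952.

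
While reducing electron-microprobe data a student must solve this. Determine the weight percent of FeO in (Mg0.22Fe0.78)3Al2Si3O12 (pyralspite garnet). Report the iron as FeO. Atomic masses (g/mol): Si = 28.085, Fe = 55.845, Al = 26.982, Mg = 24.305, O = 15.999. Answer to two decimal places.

M((Mg0.22Fe0.78)3Al2Si3O12) = 476.926 g/mol; M(FeO) = 71.844 g/mol.
Moles FeO per formula unit = 2.34 Fe ÷ 1 = 2.3400.
FeO fraction = (2.3400 × 71.844) / 476.926 = 168.115/476.926 = 0.3525.

35.25 wt%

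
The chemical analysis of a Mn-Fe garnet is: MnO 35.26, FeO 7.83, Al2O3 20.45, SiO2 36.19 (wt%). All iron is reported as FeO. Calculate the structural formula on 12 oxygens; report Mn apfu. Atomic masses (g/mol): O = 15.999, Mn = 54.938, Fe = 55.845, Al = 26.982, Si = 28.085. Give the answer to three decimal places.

2.473 Mn apfu

MnO (M=70.937): mol = 0.49706; Mn = 0.49706, O = 0.49706.
FeO (M=71.844): mol = 0.10899; Fe = 0.10899, O = 0.10899.
Al2O3 (M=101.961): mol = 0.20057; Al = 0.40114, O = 0.60171.
SiO2 (M=60.083): mol = 0.60233; Si = 0.60233, O = 1.20466.
ΣO = 2.41242; factor = 12/ΣO = 4.97426.
Mn apfu = 0.49706 × 4.97426 = 2.473.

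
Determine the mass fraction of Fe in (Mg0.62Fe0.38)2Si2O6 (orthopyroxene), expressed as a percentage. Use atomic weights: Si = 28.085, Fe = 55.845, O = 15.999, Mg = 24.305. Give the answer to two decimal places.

18.88 weight percent

Molar mass of (Mg0.62Fe0.38)2Si2O6: 1.24×24.305 + 0.76×55.845 + 2×28.085 + 6×15.999 = 224.744 g/mol.
Mass of Fe per formula unit: 0.76 × 55.845 = 42.442 g.
Weight fraction Fe = 42.442 / 224.744 = 0.1888.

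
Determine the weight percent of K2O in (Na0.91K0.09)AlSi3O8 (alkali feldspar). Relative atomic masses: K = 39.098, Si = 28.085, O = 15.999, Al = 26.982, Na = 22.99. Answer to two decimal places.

M((Na0.91K0.09)AlSi3O8) = 263.669 g/mol; M(K2O) = 94.195 g/mol.
Moles K2O per formula unit = 0.09 K ÷ 2 = 0.0450.
K2O fraction = (0.0450 × 94.195) / 263.669 = 4.239/263.669 = 0.0161.

1.61 wt%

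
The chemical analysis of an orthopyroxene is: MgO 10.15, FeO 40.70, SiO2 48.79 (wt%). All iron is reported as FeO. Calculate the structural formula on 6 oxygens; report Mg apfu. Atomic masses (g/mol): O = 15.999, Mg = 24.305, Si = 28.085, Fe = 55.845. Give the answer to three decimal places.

MgO (M=40.304): mol = 0.25184; Mg = 0.25184, O = 0.25184.
FeO (M=71.844): mol = 0.56651; Fe = 0.56651, O = 0.56651.
SiO2 (M=60.083): mol = 0.81204; Si = 0.81204, O = 1.62408.
ΣO = 2.44243; factor = 6/ΣO = 2.45657.
Mg apfu = 0.25184 × 2.45657 = 0.619.

0.619 Mg apfu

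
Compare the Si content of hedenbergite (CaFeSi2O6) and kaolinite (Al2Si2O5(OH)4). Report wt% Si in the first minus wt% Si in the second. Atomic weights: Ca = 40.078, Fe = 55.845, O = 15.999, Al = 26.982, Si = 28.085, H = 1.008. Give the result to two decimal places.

0.88 percentage points

Si in CaFeSi2O6: molar mass 248.087 g/mol; 2×28.085 = 56.170 g → 22.64 wt%.
Si in Al2Si2O5(OH)4: molar mass 258.157 g/mol; 2×28.085 = 56.170 g → 21.76 wt%.
Difference = 22.64 − 21.76 = 0.88 percentage points.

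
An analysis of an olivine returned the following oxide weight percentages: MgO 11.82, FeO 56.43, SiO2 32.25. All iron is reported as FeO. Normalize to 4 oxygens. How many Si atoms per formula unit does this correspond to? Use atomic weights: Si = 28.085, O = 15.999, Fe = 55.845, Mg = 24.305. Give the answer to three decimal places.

11.82 wt% MgO ÷ 40.304 g/mol = 0.29327 mol, giving 0.29327 Mg and 0.29327 O.
56.43 wt% FeO ÷ 71.844 g/mol = 0.78545 mol, giving 0.78545 Fe and 0.78545 O.
32.25 wt% SiO2 ÷ 60.083 g/mol = 0.53676 mol, giving 0.53676 Si and 1.07352 O.
Oxygen sums to 2.15224; scaling by 4/2.15224 = 1.85853 puts the formula on 4 O.
Si: 0.53676 × 1.85853 = 0.998 atoms per formula unit.

0.998 Si apfu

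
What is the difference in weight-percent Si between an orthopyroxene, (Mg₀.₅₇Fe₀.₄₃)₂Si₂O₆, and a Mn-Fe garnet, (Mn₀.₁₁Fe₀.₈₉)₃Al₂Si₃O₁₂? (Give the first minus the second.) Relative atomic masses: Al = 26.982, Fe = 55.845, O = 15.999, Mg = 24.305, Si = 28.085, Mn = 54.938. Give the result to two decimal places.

Si in (Mg₀.₅₇Fe₀.₄₃)₂Si₂O₆: molar mass 227.898 g/mol; 2×28.085 = 56.170 g → 24.65 wt%.
Si in (Mn₀.₁₁Fe₀.₈₉)₃Al₂Si₃O₁₂: molar mass 497.443 g/mol; 3×28.085 = 84.255 g → 16.94 wt%.
Difference = 24.65 − 16.94 = 7.71 percentage points.

7.71 percentage points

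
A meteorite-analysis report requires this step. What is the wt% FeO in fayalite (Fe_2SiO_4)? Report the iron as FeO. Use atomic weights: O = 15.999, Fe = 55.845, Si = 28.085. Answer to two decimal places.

Formula mass = 203.771 g/mol.
2 Fe → 2.0000 mol FeO per formula unit; M(FeO) = 71.844, so FeO mass = 143.688 g.
143.688/203.771 × 100 = 70.51 wt%.

70.51 wt%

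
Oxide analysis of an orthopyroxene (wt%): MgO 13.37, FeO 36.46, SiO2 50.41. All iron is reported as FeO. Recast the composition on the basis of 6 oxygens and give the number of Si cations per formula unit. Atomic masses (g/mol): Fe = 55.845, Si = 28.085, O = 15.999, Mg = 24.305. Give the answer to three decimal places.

13.37 wt% MgO ÷ 40.304 g/mol = 0.33173 mol, giving 0.33173 Mg and 0.33173 O.
36.46 wt% FeO ÷ 71.844 g/mol = 0.50749 mol, giving 0.50749 Fe and 0.50749 O.
50.41 wt% SiO2 ÷ 60.083 g/mol = 0.83901 mol, giving 0.83901 Si and 1.67802 O.
Oxygen sums to 2.51724; scaling by 6/2.51724 = 2.38356 puts the formula on 6 O.
Si: 0.83901 × 2.38356 = 2.000 atoms per formula unit.

2.000 Si apfu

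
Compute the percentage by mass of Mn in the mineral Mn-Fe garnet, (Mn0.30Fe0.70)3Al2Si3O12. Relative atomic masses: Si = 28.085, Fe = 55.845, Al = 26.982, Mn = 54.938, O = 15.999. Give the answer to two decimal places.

9.95 mass %

Molar mass of (Mn0.30Fe0.70)3Al2Si3O12: 0.90×54.938 + 2.10×55.845 + 2×26.982 + 3×28.085 + 12×15.999 = 496.926 g/mol.
Mass of Mn per formula unit: 0.90 × 54.938 = 49.444 g.
Weight fraction Mn = 49.444 / 496.926 = 0.0995.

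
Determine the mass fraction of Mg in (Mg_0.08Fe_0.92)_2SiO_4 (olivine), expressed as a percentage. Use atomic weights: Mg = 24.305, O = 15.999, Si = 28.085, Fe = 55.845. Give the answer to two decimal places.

1.96 weight percent

Formula mass = 0.16×24.305 + 1.84×55.845 + 1×28.085 + 4×15.999 = 198.725 g/mol, of which 3.889 g is Mg.
So Mg makes up 3.889/198.725 = 0.0196 of the mass, i.e. 1.96%.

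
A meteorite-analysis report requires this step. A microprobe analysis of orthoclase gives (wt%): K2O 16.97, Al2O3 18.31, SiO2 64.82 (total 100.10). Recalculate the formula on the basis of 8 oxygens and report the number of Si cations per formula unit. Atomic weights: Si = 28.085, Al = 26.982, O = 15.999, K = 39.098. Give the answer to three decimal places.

K2O: 16.97/94.195 = 0.18016 mol → 0.36032 mol K, 0.18016 mol O.
Al2O3: 18.31/101.961 = 0.17958 mol → 0.35916 mol Al, 0.53874 mol O.
SiO2: 64.82/60.083 = 1.07884 mol → 1.07884 mol Si, 2.15768 mol O.
Total oxygen = 2.87658 mol. Normalization factor = 8/2.87658 = 2.78108.
Si per 8 O = 1.07884 × 2.78108 = 3.000.

3.000 Si apfu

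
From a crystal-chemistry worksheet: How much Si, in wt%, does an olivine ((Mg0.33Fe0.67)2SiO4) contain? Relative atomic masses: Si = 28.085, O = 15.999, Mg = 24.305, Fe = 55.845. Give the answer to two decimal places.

Molar mass of (Mg0.33Fe0.67)2SiO4: 0.66·24.305 + 1.34·55.845 + 1·28.085 + 4·15.999 = 182.955 g/mol.
Mass of Si per formula unit: 1 × 28.085 = 28.085 g.
Weight fraction Si = 28.085 / 182.955 = 0.1535.

15.35 wt%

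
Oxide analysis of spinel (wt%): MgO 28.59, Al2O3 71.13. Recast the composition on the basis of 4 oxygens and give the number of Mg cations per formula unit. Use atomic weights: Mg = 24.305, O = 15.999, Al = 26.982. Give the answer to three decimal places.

MgO (M=40.304): mol = 0.70936; Mg = 0.70936, O = 0.70936.
Al2O3 (M=101.961): mol = 0.69762; Al = 1.39524, O = 2.09286.
ΣO = 2.80222; factor = 4/ΣO = 1.42744.
Mg apfu = 0.70936 × 1.42744 = 1.013.

1.013 Mg apfu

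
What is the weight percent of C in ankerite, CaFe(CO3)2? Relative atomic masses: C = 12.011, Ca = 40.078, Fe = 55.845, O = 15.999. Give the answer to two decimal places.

M(CaFe(CO3)2) = 215.939 g/mol.
C contributes 2 × 12.011 = 24.022 g per mole.
24.022/215.939 = 0.1112 → 11.12%.

11.12 mass %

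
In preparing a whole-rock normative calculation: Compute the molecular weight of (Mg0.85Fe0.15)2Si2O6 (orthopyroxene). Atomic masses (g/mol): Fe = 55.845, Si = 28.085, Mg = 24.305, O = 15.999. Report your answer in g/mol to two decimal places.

210.24 g/mol

Mg: 1.70 × 24.305 = 41.3185
Fe: 0.30 × 55.845 = 16.7535
Si: 2 × 28.085 = 56.1700
O: 6 × 15.999 = 95.9940
Summing the contributions gives the formula mass.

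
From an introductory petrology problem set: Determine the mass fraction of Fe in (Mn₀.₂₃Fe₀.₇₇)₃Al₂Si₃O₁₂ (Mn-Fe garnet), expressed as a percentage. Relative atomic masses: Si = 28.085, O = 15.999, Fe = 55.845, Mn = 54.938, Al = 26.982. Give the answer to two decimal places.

25.95 weight percent

M((Mn₀.₂₃Fe₀.₇₇)₃Al₂Si₃O₁₂) = 497.116 g/mol.
Fe contributes 2.31 × 55.845 = 129.002 g per mole.
129.002/497.116 = 0.2595 → 25.95%.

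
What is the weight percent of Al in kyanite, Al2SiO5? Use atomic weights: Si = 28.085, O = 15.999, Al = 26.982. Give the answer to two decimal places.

33.30 mass %

M(Al2SiO5) = 162.044 g/mol.
Al contributes 2 × 26.982 = 53.964 g per mole.
53.964/162.044 = 0.3330 → 33.30%.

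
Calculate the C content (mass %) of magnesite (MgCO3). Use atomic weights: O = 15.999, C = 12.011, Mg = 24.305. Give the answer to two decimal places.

M(MgCO3) = 84.313 g/mol.
C contributes 1 × 12.011 = 12.011 g per mole.
12.011/84.313 = 0.1425 → 14.25%.

14.25 mass %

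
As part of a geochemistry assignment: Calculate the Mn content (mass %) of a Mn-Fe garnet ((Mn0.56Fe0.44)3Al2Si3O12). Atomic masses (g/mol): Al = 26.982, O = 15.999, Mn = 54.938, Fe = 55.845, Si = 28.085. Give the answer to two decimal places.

18.60 mass %

M((Mn0.56Fe0.44)3Al2Si3O12) = 496.218 g/mol.
Mn contributes 1.68 × 54.938 = 92.296 g per mole.
92.296/496.218 = 0.1860 → 18.60%.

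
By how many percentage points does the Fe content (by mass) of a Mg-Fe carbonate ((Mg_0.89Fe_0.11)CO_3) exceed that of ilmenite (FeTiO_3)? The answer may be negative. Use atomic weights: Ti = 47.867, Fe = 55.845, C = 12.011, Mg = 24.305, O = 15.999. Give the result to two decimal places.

-29.81 percentage points

First mineral: 6.143 g Fe in 87.782 g formula = 7.00 wt% Fe.
Second mineral: 55.845 g Fe in 151.709 g formula = 36.81 wt% Fe.
7.00% − 36.81% gives a difference of -29.81 percentage points.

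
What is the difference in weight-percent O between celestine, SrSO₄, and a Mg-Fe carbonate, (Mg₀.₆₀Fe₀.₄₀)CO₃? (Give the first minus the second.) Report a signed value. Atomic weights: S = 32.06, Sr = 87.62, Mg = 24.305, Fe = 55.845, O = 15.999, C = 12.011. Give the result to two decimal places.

First mineral: 63.996 g O in 183.676 g formula = 34.84 wt% O.
Second mineral: 47.997 g O in 96.929 g formula = 49.52 wt% O.
34.84% − 49.52% gives a difference of -14.68 percentage points.

-14.68 percentage points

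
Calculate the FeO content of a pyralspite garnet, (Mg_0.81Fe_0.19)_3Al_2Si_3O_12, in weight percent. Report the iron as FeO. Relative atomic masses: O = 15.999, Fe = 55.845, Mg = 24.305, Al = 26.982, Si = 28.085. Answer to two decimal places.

9.72 wt%

M((Mg_0.81Fe_0.19)_3Al_2Si_3O_12) = 421.100 g/mol; M(FeO) = 71.844 g/mol.
Moles FeO per formula unit = 0.57 Fe ÷ 1 = 0.5700.
FeO fraction = (0.5700 × 71.844) / 421.100 = 40.951/421.100 = 0.0972.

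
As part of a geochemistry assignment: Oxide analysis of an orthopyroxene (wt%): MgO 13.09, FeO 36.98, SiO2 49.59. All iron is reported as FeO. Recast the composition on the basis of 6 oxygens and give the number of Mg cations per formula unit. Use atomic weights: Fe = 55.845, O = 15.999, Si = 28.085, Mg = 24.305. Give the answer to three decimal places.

13.09 wt% MgO ÷ 40.304 g/mol = 0.32478 mol, giving 0.32478 Mg and 0.32478 O.
36.98 wt% FeO ÷ 71.844 g/mol = 0.51473 mol, giving 0.51473 Fe and 0.51473 O.
49.59 wt% SiO2 ÷ 60.083 g/mol = 0.82536 mol, giving 0.82536 Si and 1.65072 O.
Oxygen sums to 2.49023; scaling by 6/2.49023 = 2.40942 puts the formula on 6 O.
Mg: 0.32478 × 2.40942 = 0.783 atoms per formula unit.

0.783 Mg apfu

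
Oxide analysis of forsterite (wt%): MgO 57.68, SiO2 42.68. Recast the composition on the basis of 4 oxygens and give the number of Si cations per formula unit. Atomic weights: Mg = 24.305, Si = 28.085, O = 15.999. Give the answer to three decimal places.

MgO: 57.68/40.304 = 1.43112 mol → 1.43112 mol Mg, 1.43112 mol O.
SiO2: 42.68/60.083 = 0.71035 mol → 0.71035 mol Si, 1.42070 mol O.
Total oxygen = 2.85182 mol. Normalization factor = 4/2.85182 = 1.40261.
Si per 4 O = 0.71035 × 1.40261 = 0.996.

0.996 Si apfu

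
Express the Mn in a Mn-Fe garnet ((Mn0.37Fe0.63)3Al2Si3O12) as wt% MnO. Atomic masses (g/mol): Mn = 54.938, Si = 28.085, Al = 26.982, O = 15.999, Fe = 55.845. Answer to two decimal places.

Molar mass of (Mn0.37Fe0.63)3Al2Si3O12 = 1.11*54.938 + 1.89*55.845 + 2*26.982 + 3*28.085 + 12*15.999 = 496.735 g/mol.
Each formula unit contains 1.11 Mn, equivalent to 1.11/1 = 1.1100 mol MnO.
M(MnO) = 1×54.938 + 1×15.999 = 70.937 g/mol.
Mass of MnO per formula unit = 1.1100 × 70.937 = 78.740 g.
MnO wt% = 78.740 / 496.735 × 100 = 15.85%.

15.85 wt%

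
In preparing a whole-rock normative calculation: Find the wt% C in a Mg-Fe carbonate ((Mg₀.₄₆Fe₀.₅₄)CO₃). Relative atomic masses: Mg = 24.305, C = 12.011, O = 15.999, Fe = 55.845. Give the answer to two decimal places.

Molar mass of (Mg₀.₄₆Fe₀.₅₄)CO₃: 0.46*24.305 + 0.54*55.845 + 1*12.011 + 3*15.999 = 101.345 g/mol.
Mass of C per formula unit: 1 × 12.011 = 12.011 g.
Weight fraction C = 12.011 / 101.345 = 0.1185.

11.85 mass %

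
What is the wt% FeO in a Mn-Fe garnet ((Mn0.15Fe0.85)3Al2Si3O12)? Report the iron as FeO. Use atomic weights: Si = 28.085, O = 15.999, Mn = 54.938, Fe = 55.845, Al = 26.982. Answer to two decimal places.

Molar mass of (Mn0.15Fe0.85)3Al2Si3O12 = 0.45×54.938 + 2.55×55.845 + 2×26.982 + 3×28.085 + 12×15.999 = 497.334 g/mol.
Each formula unit contains 2.55 Fe, equivalent to 2.55/1 = 2.5500 mol FeO.
M(FeO) = 1×55.845 + 1×15.999 = 71.844 g/mol.
Mass of FeO per formula unit = 2.5500 × 71.844 = 183.202 g.
FeO wt% = 183.202 / 497.334 × 100 = 36.84%.

36.84 wt%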